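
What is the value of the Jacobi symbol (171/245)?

1

(171/245)
  = (245/171)    [QR: 245 ≡ 1 mod 4, sign kept]
  = (74/171)    [245 ≡ 74 mod 171]
  = -(37/171)    [171 ≡ 3 mod 8 ⇒ (2/171) = -1]
  = -(171/37)    [QR: 37 ≡ 1 mod 4, sign kept]
  = -(23/37)    [171 ≡ 23 mod 37]
  = -(37/23)    [QR: 37 ≡ 1 mod 4, sign kept]
  = -(14/23)    [37 ≡ 14 mod 23]
  = -(7/23)    [23 ≡ 7 mod 8 ⇒ (2/23) = +1]
  = (23/7)    [QR: both ≡ 3 mod 4, sign flips]
  = (2/7)    [23 ≡ 2 mod 7]
  = (1/7)    [7 ≡ 7 mod 8 ⇒ (2/7) = +1]
  = 1    [(1/7) = 1]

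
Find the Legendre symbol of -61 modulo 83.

-1

(-61|83)
  = -(61|83)    [83 ≡ 3 mod 4 ⇒ (-1|83) = -1]
  = -(83|61)    [QR: 61 ≡ 1 mod 4, sign kept]
  = -(22|61)    [83 ≡ 22 mod 61]
  = (11|61)    [61 ≡ 5 mod 8 ⇒ (2|61) = -1]
  = (61|11)    [QR: 61 ≡ 1 mod 4, sign kept]
  = (6|11)    [61 ≡ 6 mod 11]
  = -(3|11)    [11 ≡ 3 mod 8 ⇒ (2|11) = -1]
  = (11|3)    [QR: both ≡ 3 mod 4, sign flips]
  = (2|3)    [11 ≡ 2 mod 3]
  = -(1|3)    [3 ≡ 3 mod 8 ⇒ (2|3) = -1]
  = -1    [(1|3) = 1]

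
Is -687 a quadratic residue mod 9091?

no

Reduce the numerator: -687 ≡ 8404 (mod 9091), so (-687|9091) = (8404|9091).
Factor out 2: 8404 = 2^2·2101. Since 9091 ≡ 3 (mod 8), (2|9091) = -1, and (2|9091)^2 = +1. Now have (2101|9091).
2101 ≡ 1 (mod 4), so quadratic reciprocity gives (2101|9091) = (9091|2101). Reduce: 9091 ≡ 687 (mod 2101). Now have (687|2101).
2101 ≡ 1 (mod 4), so quadratic reciprocity gives (687|2101) = (2101|687). Reduce: 2101 ≡ 40 (mod 687). Now have (40|687).
Factor out 2: 40 = 2^3·5. Since 687 ≡ 7 (mod 8), (2|687) = +1, and (2|687)^3 = +1. Now have (5|687).
5 ≡ 1 (mod 4), so quadratic reciprocity gives (5|687) = (687|5). Reduce: 687 ≡ 2 (mod 5). Now have (2|5).
Factor out 2: 2 = 2. Since 5 ≡ 5 (mod 8), (2|5) = -1. Now have -(1|5).
(1|5) = 1. Collecting the sign factors: -1.
(-687|9091) = -1, and 9091 is prime, so -687 is not a quadratic residue mod 9091.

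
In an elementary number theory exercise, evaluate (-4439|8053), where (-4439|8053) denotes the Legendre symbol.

-1

Reduce the numerator: -4439 ≡ 3614 (mod 8053), so (-4439|8053) = (3614|8053).
Factor out 2: 3614 = 2·1807. Since 8053 ≡ 5 (mod 8), (2|8053) = -1. Now have -(1807|8053).
8053 ≡ 1 (mod 4), so quadratic reciprocity gives (1807|8053) = (8053|1807). Reduce: 8053 ≡ 825 (mod 1807). Now have -(825|1807).
825 ≡ 1 (mod 4), so quadratic reciprocity gives (825|1807) = (1807|825). Reduce: 1807 ≡ 157 (mod 825). Now have -(157|825).
157 ≡ 1 (mod 4), so quadratic reciprocity gives (157|825) = (825|157). Reduce: 825 ≡ 40 (mod 157). Now have -(40|157).
Factor out 2: 40 = 2^3·5. Since 157 ≡ 5 (mod 8), (2|157) = -1, and (2|157)^3 = -1. Now have (5|157).
5 ≡ 1 (mod 4), so quadratic reciprocity gives (5|157) = (157|5). Reduce: 157 ≡ 2 (mod 5). Now have (2|5).
Factor out 2: 2 = 2. Since 5 ≡ 5 (mod 8), (2|5) = -1. Now have -(1|5).
(1|5) = 1. Collecting the sign factors: -1.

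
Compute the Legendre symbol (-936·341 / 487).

-1

By multiplicativity, (-936·341 / 487) = (-936 / 487)·(341 / 487).
First factor (-936 / 487):
Reduce the numerator: -936 ≡ 38 (mod 487), so (-936 / 487) = (38 / 487).
Factor out 2: 38 = 2·19. Since 487 ≡ 7 (mod 8), (2 / 487) = +1. Now have (19 / 487).
Both 19 ≡ 3 and 487 ≡ 3 (mod 4), so reciprocity gives (19 / 487) = -(487 / 19). Reduce: 487 ≡ 12 (mod 19). Now have -(12 / 19).
Factor out 2: 12 = 2^2·3. Since 19 ≡ 3 (mod 8), (2 / 19) = -1, and (2 / 19)^2 = +1. Now have -(3 / 19).
Both 3 ≡ 3 and 19 ≡ 3 (mod 4), so reciprocity gives (3 / 19) = -(19 / 3). Reduce: 19 ≡ 1 (mod 3). Now have (1 / 3).
(1 / 3) = 1. Collecting the sign factors: 1.
Second factor (341 / 487):
341 ≡ 1 (mod 4), so quadratic reciprocity gives (341 / 487) = (487 / 341). Reduce: 487 ≡ 146 (mod 341). Now have (146 / 341).
Factor out 2: 146 = 2·73. Since 341 ≡ 5 (mod 8), (2 / 341) = -1. Now have -(73 / 341).
73 ≡ 1 (mod 4), so quadratic reciprocity gives (73 / 341) = (341 / 73). Reduce: 341 ≡ 49 (mod 73). Now have -(49 / 73).
49 ≡ 1 (mod 4), so quadratic reciprocity gives (49 / 73) = (73 / 49). Reduce: 73 ≡ 24 (mod 49). Now have -(24 / 49).
Factor out 2: 24 = 2^3·3. Since 49 ≡ 1 (mod 8), (2 / 49) = +1, and (2 / 49)^3 = +1. Now have -(3 / 49).
49 ≡ 1 (mod 4), so quadratic reciprocity gives (3 / 49) = (49 / 3). Reduce: 49 ≡ 1 (mod 3). Now have -(1 / 3).
(1 / 3) = 1. Collecting the sign factors: -1.
Product: (1)·(-1) = -1.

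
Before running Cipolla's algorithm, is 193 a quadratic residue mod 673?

193 ≡ 1 (mod 4), so quadratic reciprocity gives (193|673) = (673|193). Reduce: 673 ≡ 94 (mod 193). Now have (94|193).
Factor out 2: 94 = 2·47. Since 193 ≡ 1 (mod 8), (2|193) = +1. Now have (47|193).
193 ≡ 1 (mod 4), so quadratic reciprocity gives (47|193) = (193|47). Reduce: 193 ≡ 5 (mod 47). Now have (5|47).
5 ≡ 1 (mod 4), so quadratic reciprocity gives (5|47) = (47|5). Reduce: 47 ≡ 2 (mod 5). Now have (2|5).
Factor out 2: 2 = 2. Since 5 ≡ 5 (mod 8), (2|5) = -1. Now have -(1|5).
(1|5) = 1. Collecting the sign factors: -1.
The Legendre symbol is -1, so x^2 ≡ 193 (mod 673) has no solution.

no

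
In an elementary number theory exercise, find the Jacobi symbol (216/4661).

(216/4661)
  = -(27/4661)    [4661 ≡ 5 mod 8 ⇒ (2/4661)^3 = -1]
  = -(4661/27)    [QR: 4661 ≡ 1 mod 4, sign kept]
  = -(17/27)    [4661 ≡ 17 mod 27]
  = -(27/17)    [QR: 17 ≡ 1 mod 4, sign kept]
  = -(10/17)    [27 ≡ 10 mod 17]
  = -(5/17)    [17 ≡ 1 mod 8 ⇒ (2/17) = +1]
  = -(17/5)    [QR: 5 ≡ 1 mod 4, sign kept]
  = -(2/5)    [17 ≡ 2 mod 5]
  = (1/5)    [5 ≡ 5 mod 8 ⇒ (2/5) = -1]
  = 1    [(1/5) = 1]

1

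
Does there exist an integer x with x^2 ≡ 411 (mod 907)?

yes

(411|907)
  = -(907|411)    [QR: both ≡ 3 mod 4, sign flips]
  = -(85|411)    [907 ≡ 85 mod 411]
  = -(411|85)    [QR: 85 ≡ 1 mod 4, sign kept]
  = -(71|85)    [411 ≡ 71 mod 85]
  = -(85|71)    [QR: 85 ≡ 1 mod 4, sign kept]
  = -(14|71)    [85 ≡ 14 mod 71]
  = -(7|71)    [71 ≡ 7 mod 8 ⇒ (2|71) = +1]
  = (71|7)    [QR: both ≡ 3 mod 4, sign flips]
  = (1|7)    [71 ≡ 1 mod 7]
  = 1    [(1|7) = 1]
The Legendre symbol is 1, so x^2 ≡ 411 (mod 907) has solution.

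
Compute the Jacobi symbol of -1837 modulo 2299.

0

Pull out -1: (-1837/2299) = (-1/2299)·(1837/2299). Since 2299 ≡ 3 (mod 4), (-1/2299) = -1. Now have -(1837/2299).
1837 ≡ 1 (mod 4), so quadratic reciprocity gives (1837/2299) = (2299/1837). Reduce: 2299 ≡ 462 (mod 1837). Now have -(462/1837).
Factor out 2: 462 = 2·231. Since 1837 ≡ 5 (mod 8), (2/1837) = -1. Now have (231/1837).
1837 ≡ 1 (mod 4), so quadratic reciprocity gives (231/1837) = (1837/231). Reduce: 1837 ≡ 220 (mod 231). Now have (220/231).
Factor out 2: 220 = 2^2·55. Since 231 ≡ 7 (mod 8), (2/231) = +1, and (2/231)^2 = +1. Now have (55/231).
Both 55 ≡ 3 and 231 ≡ 3 (mod 4), so reciprocity gives (55/231) = -(231/55). Reduce: 231 ≡ 11 (mod 55). Now have -(11/55).
Both 11 ≡ 3 and 55 ≡ 3 (mod 4), so reciprocity gives (11/55) = -(55/11). Reduce: 55 ≡ 0 (mod 11). Now have (0/11).
The numerator is now 0 with denominator 11 > 1: the symbol is 0.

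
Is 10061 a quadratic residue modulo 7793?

(10061/7793)
  = (2268/7793)    [10061 ≡ 2268 mod 7793]
  = (567/7793)    [7793 ≡ 1 mod 8 ⇒ (2/7793)^2 = +1]
  = (7793/567)    [QR: 7793 ≡ 1 mod 4, sign kept]
  = (422/567)    [7793 ≡ 422 mod 567]
  = (211/567)    [567 ≡ 7 mod 8 ⇒ (2/567) = +1]
  = -(567/211)    [QR: both ≡ 3 mod 4, sign flips]
  = -(145/211)    [567 ≡ 145 mod 211]
  = -(211/145)    [QR: 145 ≡ 1 mod 4, sign kept]
  = -(66/145)    [211 ≡ 66 mod 145]
  = -(33/145)    [145 ≡ 1 mod 8 ⇒ (2/145) = +1]
  = -(145/33)    [QR: 33 ≡ 1 mod 4, sign kept]
  = -(13/33)    [145 ≡ 13 mod 33]
  = -(33/13)    [QR: 13 ≡ 1 mod 4, sign kept]
  = -(7/13)    [33 ≡ 7 mod 13]
  = -(13/7)    [QR: 13 ≡ 1 mod 4, sign kept]
  = -(6/7)    [13 ≡ 6 mod 7]
  = -(3/7)    [7 ≡ 7 mod 8 ⇒ (2/7) = +1]
  = (7/3)    [QR: both ≡ 3 mod 4, sign flips]
  = (1/3)    [7 ≡ 1 mod 3]
  = 1    [(1/3) = 1]
(10061/7793) = 1, and 7793 is prime, so 10061 is a quadratic residue mod 7793.

yes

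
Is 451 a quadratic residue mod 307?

yes

(451/307)
  = (144/307)    [451 ≡ 144 mod 307]
  = (9/307)    [307 ≡ 3 mod 8 ⇒ (2/307)^4 = +1]
  = (307/9)    [QR: 9 ≡ 1 mod 4, sign kept]
  = (1/9)    [307 ≡ 1 mod 9]
  = 1    [(1/9) = 1]
The Legendre symbol is 1, so x^2 ≡ 451 (mod 307) has solution.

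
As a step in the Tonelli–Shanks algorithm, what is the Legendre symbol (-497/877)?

Pull out -1: (-497/877) = (-1/877)·(497/877). Since 877 ≡ 1 (mod 4), (-1/877) = +1. Now have (497/877).
497 ≡ 1 (mod 4), so quadratic reciprocity gives (497/877) = (877/497). Reduce: 877 ≡ 380 (mod 497). Now have (380/497).
Factor out 2: 380 = 2^2·95. Since 497 ≡ 1 (mod 8), (2/497) = +1, and (2/497)^2 = +1. Now have (95/497).
497 ≡ 1 (mod 4), so quadratic reciprocity gives (95/497) = (497/95). Reduce: 497 ≡ 22 (mod 95). Now have (22/95).
Factor out 2: 22 = 2·11. Since 95 ≡ 7 (mod 8), (2/95) = +1. Now have (11/95).
Both 11 ≡ 3 and 95 ≡ 3 (mod 4), so reciprocity gives (11/95) = -(95/11). Reduce: 95 ≡ 7 (mod 11). Now have -(7/11).
Both 7 ≡ 3 and 11 ≡ 3 (mod 4), so reciprocity gives (7/11) = -(11/7). Reduce: 11 ≡ 4 (mod 7). Now have (4/7).
Factor out 2: 4 = 2^2. Since 7 ≡ 7 (mod 8), (2/7) = +1, and (2/7)^2 = +1. Now have (1/7).
(1/7) = 1. Collecting the sign factors: 1.

1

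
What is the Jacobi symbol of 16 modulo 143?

Factor out 2: 16 = 2^4. Since 143 ≡ 7 (mod 8), (2 / 143) = +1, and (2 / 143)^4 = +1. Now have (1 / 143).
(1 / 143) = 1. Collecting the sign factors: 1.

1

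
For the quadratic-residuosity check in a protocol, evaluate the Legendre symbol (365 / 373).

-1

(365 / 373)
  = (373 / 365)    [QR: 365 ≡ 1 mod 4, sign kept]
  = (8 / 365)    [373 ≡ 8 mod 365]
  = -(1 / 365)    [365 ≡ 5 mod 8 ⇒ (2 / 365)^3 = -1]
  = -1    [(1 / 365) = 1]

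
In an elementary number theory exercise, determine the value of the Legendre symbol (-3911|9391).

(-3911|9391)
  = -(3911|9391)    [9391 ≡ 3 mod 4 ⇒ (-1|9391) = -1]
  = (9391|3911)    [QR: both ≡ 3 mod 4, sign flips]
  = (1569|3911)    [9391 ≡ 1569 mod 3911]
  = (3911|1569)    [QR: 1569 ≡ 1 mod 4, sign kept]
  = (773|1569)    [3911 ≡ 773 mod 1569]
  = (1569|773)    [QR: 773 ≡ 1 mod 4, sign kept]
  = (23|773)    [1569 ≡ 23 mod 773]
  = (773|23)    [QR: 773 ≡ 1 mod 4, sign kept]
  = (14|23)    [773 ≡ 14 mod 23]
  = (7|23)    [23 ≡ 7 mod 8 ⇒ (2|23) = +1]
  = -(23|7)    [QR: both ≡ 3 mod 4, sign flips]
  = -(2|7)    [23 ≡ 2 mod 7]
  = -(1|7)    [7 ≡ 7 mod 8 ⇒ (2|7) = +1]
  = -1    [(1|7) = 1]

-1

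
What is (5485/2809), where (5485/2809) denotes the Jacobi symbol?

Reduce the numerator: 5485 ≡ 2676 (mod 2809), so (5485/2809) = (2676/2809).
Factor out 2: 2676 = 2^2·669. Since 2809 ≡ 1 (mod 8), (2/2809) = +1, and (2/2809)^2 = +1. Now have (669/2809).
669 ≡ 1 (mod 4), so quadratic reciprocity gives (669/2809) = (2809/669). Reduce: 2809 ≡ 133 (mod 669). Now have (133/669).
133 ≡ 1 (mod 4), so quadratic reciprocity gives (133/669) = (669/133). Reduce: 669 ≡ 4 (mod 133). Now have (4/133).
Factor out 2: 4 = 2^2. Since 133 ≡ 5 (mod 8), (2/133) = -1, and (2/133)^2 = +1. Now have (1/133).
(1/133) = 1. Collecting the sign factors: 1.

1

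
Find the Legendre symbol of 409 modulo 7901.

(409 / 7901)
  = (7901 / 409)    [QR: 409 ≡ 1 mod 4, sign kept]
  = (130 / 409)    [7901 ≡ 130 mod 409]
  = (65 / 409)    [409 ≡ 1 mod 8 ⇒ (2 / 409) = +1]
  = (409 / 65)    [QR: 65 ≡ 1 mod 4, sign kept]
  = (19 / 65)    [409 ≡ 19 mod 65]
  = (65 / 19)    [QR: 65 ≡ 1 mod 4, sign kept]
  = (8 / 19)    [65 ≡ 8 mod 19]
  = -(1 / 19)    [19 ≡ 3 mod 8 ⇒ (2 / 19)^3 = -1]
  = -1    [(1 / 19) = 1]

-1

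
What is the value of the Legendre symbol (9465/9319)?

Reduce the numerator: 9465 ≡ 146 (mod 9319), so (9465/9319) = (146/9319).
Factor out 2: 146 = 2·73. Since 9319 ≡ 7 (mod 8), (2/9319) = +1. Now have (73/9319).
73 ≡ 1 (mod 4), so quadratic reciprocity gives (73/9319) = (9319/73). Reduce: 9319 ≡ 48 (mod 73). Now have (48/73).
Factor out 2: 48 = 2^4·3. Since 73 ≡ 1 (mod 8), (2/73) = +1, and (2/73)^4 = +1. Now have (3/73).
73 ≡ 1 (mod 4), so quadratic reciprocity gives (3/73) = (73/3). Reduce: 73 ≡ 1 (mod 3). Now have (1/3).
(1/3) = 1. Collecting the sign factors: 1.

1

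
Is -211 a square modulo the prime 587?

no

Pull out -1: (-211|587) = (-1|587)·(211|587). Since 587 ≡ 3 (mod 4), (-1|587) = -1. Now have -(211|587).
Both 211 ≡ 3 and 587 ≡ 3 (mod 4), so reciprocity gives (211|587) = -(587|211). Reduce: 587 ≡ 165 (mod 211). Now have (165|211).
165 ≡ 1 (mod 4), so quadratic reciprocity gives (165|211) = (211|165). Reduce: 211 ≡ 46 (mod 165). Now have (46|165).
Factor out 2: 46 = 2·23. Since 165 ≡ 5 (mod 8), (2|165) = -1. Now have -(23|165).
165 ≡ 1 (mod 4), so quadratic reciprocity gives (23|165) = (165|23). Reduce: 165 ≡ 4 (mod 23). Now have -(4|23).
Factor out 2: 4 = 2^2. Since 23 ≡ 7 (mod 8), (2|23) = +1, and (2|23)^2 = +1. Now have -(1|23).
(1|23) = 1. Collecting the sign factors: -1.
(-211|587) = -1, and 587 is prime, so -211 is not a quadratic residue mod 587.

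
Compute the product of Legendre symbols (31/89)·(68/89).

By multiplicativity, (31·68/89) = (31/89)·(68/89).
First factor (31/89):
(31/89)
  = (89/31)    [QR: 89 ≡ 1 mod 4, sign kept]
  = (27/31)    [89 ≡ 27 mod 31]
  = -(31/27)    [QR: both ≡ 3 mod 4, sign flips]
  = -(4/27)    [31 ≡ 4 mod 27]
  = -(1/27)    [27 ≡ 3 mod 8 ⇒ (2/27)^2 = +1]
  = -1    [(1/27) = 1]
Second factor (68/89):
(68/89)
  = (17/89)    [89 ≡ 1 mod 8 ⇒ (2/89)^2 = +1]
  = (89/17)    [QR: 17 ≡ 1 mod 4, sign kept]
  = (4/17)    [89 ≡ 4 mod 17]
  = (1/17)    [17 ≡ 1 mod 8 ⇒ (2/17)^2 = +1]
  = 1    [(1/17) = 1]
Product: (-1)·(1) = -1.

-1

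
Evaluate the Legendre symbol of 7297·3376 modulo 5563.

By multiplicativity, (7297·3376|5563) = (7297|5563)·(3376|5563).
First factor (7297|5563):
(7297|5563)
  = (1734|5563)    [7297 ≡ 1734 mod 5563]
  = -(867|5563)    [5563 ≡ 3 mod 8 ⇒ (2|5563) = -1]
  = (5563|867)    [QR: both ≡ 3 mod 4, sign flips]
  = (361|867)    [5563 ≡ 361 mod 867]
  = (867|361)    [QR: 361 ≡ 1 mod 4, sign kept]
  = (145|361)    [867 ≡ 145 mod 361]
  = (361|145)    [QR: 145 ≡ 1 mod 4, sign kept]
  = (71|145)    [361 ≡ 71 mod 145]
  = (145|71)    [QR: 145 ≡ 1 mod 4, sign kept]
  = (3|71)    [145 ≡ 3 mod 71]
  = -(71|3)    [QR: both ≡ 3 mod 4, sign flips]
  = -(2|3)    [71 ≡ 2 mod 3]
  = (1|3)    [3 ≡ 3 mod 8 ⇒ (2|3) = -1]
  = 1    [(1|3) = 1]
Second factor (3376|5563):
(3376|5563)
  = (211|5563)    [5563 ≡ 3 mod 8 ⇒ (2|5563)^4 = +1]
  = -(5563|211)    [QR: both ≡ 3 mod 4, sign flips]
  = -(77|211)    [5563 ≡ 77 mod 211]
  = -(211|77)    [QR: 77 ≡ 1 mod 4, sign kept]
  = -(57|77)    [211 ≡ 57 mod 77]
  = -(77|57)    [QR: 57 ≡ 1 mod 4, sign kept]
  = -(20|57)    [77 ≡ 20 mod 57]
  = -(5|57)    [57 ≡ 1 mod 8 ⇒ (2|57)^2 = +1]
  = -(57|5)    [QR: 5 ≡ 1 mod 4, sign kept]
  = -(2|5)    [57 ≡ 2 mod 5]
  = (1|5)    [5 ≡ 5 mod 8 ⇒ (2|5) = -1]
  = 1    [(1|5) = 1]
Product: (1)·(1) = 1.

1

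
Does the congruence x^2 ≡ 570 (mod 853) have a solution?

Factor out 2: 570 = 2·285. Since 853 ≡ 5 (mod 8), (2|853) = -1. Now have -(285|853).
285 ≡ 1 (mod 4), so quadratic reciprocity gives (285|853) = (853|285). Reduce: 853 ≡ 283 (mod 285). Now have -(283|285).
285 ≡ 1 (mod 4), so quadratic reciprocity gives (283|285) = (285|283). Reduce: 285 ≡ 2 (mod 283). Now have -(2|283).
Factor out 2: 2 = 2. Since 283 ≡ 3 (mod 8), (2|283) = -1. Now have (1|283).
(1|283) = 1. Collecting the sign factors: 1.
The Legendre symbol is 1, so x^2 ≡ 570 (mod 853) has solution.

yes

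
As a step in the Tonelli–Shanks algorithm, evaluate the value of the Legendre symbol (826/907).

-1

Factor out 2: 826 = 2·413. Since 907 ≡ 3 (mod 8), (2/907) = -1. Now have -(413/907).
413 ≡ 1 (mod 4), so quadratic reciprocity gives (413/907) = (907/413). Reduce: 907 ≡ 81 (mod 413). Now have -(81/413).
81 ≡ 1 (mod 4), so quadratic reciprocity gives (81/413) = (413/81). Reduce: 413 ≡ 8 (mod 81). Now have -(8/81).
Factor out 2: 8 = 2^3. Since 81 ≡ 1 (mod 8), (2/81) = +1, and (2/81)^3 = +1. Now have -(1/81).
(1/81) = 1. Collecting the sign factors: -1.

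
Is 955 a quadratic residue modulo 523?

no

(955/523)
  = (432/523)    [955 ≡ 432 mod 523]
  = (27/523)    [523 ≡ 3 mod 8 ⇒ (2/523)^4 = +1]
  = -(523/27)    [QR: both ≡ 3 mod 4, sign flips]
  = -(10/27)    [523 ≡ 10 mod 27]
  = (5/27)    [27 ≡ 3 mod 8 ⇒ (2/27) = -1]
  = (27/5)    [QR: 5 ≡ 1 mod 4, sign kept]
  = (2/5)    [27 ≡ 2 mod 5]
  = -(1/5)    [5 ≡ 5 mod 8 ⇒ (2/5) = -1]
  = -1    [(1/5) = 1]
(955/523) = -1, and 523 is prime, so 955 is not a quadratic residue mod 523.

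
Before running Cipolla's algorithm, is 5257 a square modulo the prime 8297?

yes

(5257|8297)
  = (8297|5257)    [QR: 5257 ≡ 1 mod 4, sign kept]
  = (3040|5257)    [8297 ≡ 3040 mod 5257]
  = (95|5257)    [5257 ≡ 1 mod 8 ⇒ (2|5257)^5 = +1]
  = (5257|95)    [QR: 5257 ≡ 1 mod 4, sign kept]
  = (32|95)    [5257 ≡ 32 mod 95]
  = (1|95)    [95 ≡ 7 mod 8 ⇒ (2|95)^5 = +1]
  = 1    [(1|95) = 1]
The Legendre symbol is 1, so x^2 ≡ 5257 (mod 8297) has solution.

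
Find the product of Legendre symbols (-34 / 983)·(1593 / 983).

1

By multiplicativity, (-34·1593 / 983) = (-34 / 983)·(1593 / 983).
First factor (-34 / 983):
Reduce the numerator: -34 ≡ 949 (mod 983), so (-34 / 983) = (949 / 983).
949 ≡ 1 (mod 4), so quadratic reciprocity gives (949 / 983) = (983 / 949). Reduce: 983 ≡ 34 (mod 949). Now have (34 / 949).
Factor out 2: 34 = 2·17. Since 949 ≡ 5 (mod 8), (2 / 949) = -1. Now have -(17 / 949).
17 ≡ 1 (mod 4), so quadratic reciprocity gives (17 / 949) = (949 / 17). Reduce: 949 ≡ 14 (mod 17). Now have -(14 / 17).
Factor out 2: 14 = 2·7. Since 17 ≡ 1 (mod 8), (2 / 17) = +1. Now have -(7 / 17).
17 ≡ 1 (mod 4), so quadratic reciprocity gives (7 / 17) = (17 / 7). Reduce: 17 ≡ 3 (mod 7). Now have -(3 / 7).
Both 3 ≡ 3 and 7 ≡ 3 (mod 4), so reciprocity gives (3 / 7) = -(7 / 3). Reduce: 7 ≡ 1 (mod 3). Now have (1 / 3).
(1 / 3) = 1. Collecting the sign factors: 1.
Second factor (1593 / 983):
Reduce the numerator: 1593 ≡ 610 (mod 983), so (1593 / 983) = (610 / 983).
Factor out 2: 610 = 2·305. Since 983 ≡ 7 (mod 8), (2 / 983) = +1. Now have (305 / 983).
305 ≡ 1 (mod 4), so quadratic reciprocity gives (305 / 983) = (983 / 305). Reduce: 983 ≡ 68 (mod 305). Now have (68 / 305).
Factor out 2: 68 = 2^2·17. Since 305 ≡ 1 (mod 8), (2 / 305) = +1, and (2 / 305)^2 = +1. Now have (17 / 305).
17 ≡ 1 (mod 4), so quadratic reciprocity gives (17 / 305) = (305 / 17). Reduce: 305 ≡ 16 (mod 17). Now have (16 / 17).
Factor out 2: 16 = 2^4. Since 17 ≡ 1 (mod 8), (2 / 17) = +1, and (2 / 17)^4 = +1. Now have (1 / 17).
(1 / 17) = 1. Collecting the sign factors: 1.
Product: (1)·(1) = 1.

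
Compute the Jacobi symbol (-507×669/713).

-1

By multiplicativity, (-507·669/713) = (-507/713)·(669/713).
First factor (-507/713):
Reduce the numerator: -507 ≡ 206 (mod 713), so (-507/713) = (206/713).
Factor out 2: 206 = 2·103. Since 713 ≡ 1 (mod 8), (2/713) = +1. Now have (103/713).
713 ≡ 1 (mod 4), so quadratic reciprocity gives (103/713) = (713/103). Reduce: 713 ≡ 95 (mod 103). Now have (95/103).
Both 95 ≡ 3 and 103 ≡ 3 (mod 4), so reciprocity gives (95/103) = -(103/95). Reduce: 103 ≡ 8 (mod 95). Now have -(8/95).
Factor out 2: 8 = 2^3. Since 95 ≡ 7 (mod 8), (2/95) = +1, and (2/95)^3 = +1. Now have -(1/95).
(1/95) = 1. Collecting the sign factors: -1.
Second factor (669/713):
669 ≡ 1 (mod 4), so quadratic reciprocity gives (669/713) = (713/669). Reduce: 713 ≡ 44 (mod 669). Now have (44/669).
Factor out 2: 44 = 2^2·11. Since 669 ≡ 5 (mod 8), (2/669) = -1, and (2/669)^2 = +1. Now have (11/669).
669 ≡ 1 (mod 4), so quadratic reciprocity gives (11/669) = (669/11). Reduce: 669 ≡ 9 (mod 11). Now have (9/11).
9 ≡ 1 (mod 4), so quadratic reciprocity gives (9/11) = (11/9). Reduce: 11 ≡ 2 (mod 9). Now have (2/9).
Factor out 2: 2 = 2. Since 9 ≡ 1 (mod 8), (2/9) = +1. Now have (1/9).
(1/9) = 1. Collecting the sign factors: 1.
Product: (-1)·(1) = -1.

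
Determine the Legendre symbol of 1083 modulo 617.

Reduce the numerator: 1083 ≡ 466 (mod 617), so (1083|617) = (466|617).
Factor out 2: 466 = 2·233. Since 617 ≡ 1 (mod 8), (2|617) = +1. Now have (233|617).
233 ≡ 1 (mod 4), so quadratic reciprocity gives (233|617) = (617|233). Reduce: 617 ≡ 151 (mod 233). Now have (151|233).
233 ≡ 1 (mod 4), so quadratic reciprocity gives (151|233) = (233|151). Reduce: 233 ≡ 82 (mod 151). Now have (82|151).
Factor out 2: 82 = 2·41. Since 151 ≡ 7 (mod 8), (2|151) = +1. Now have (41|151).
41 ≡ 1 (mod 4), so quadratic reciprocity gives (41|151) = (151|41). Reduce: 151 ≡ 28 (mod 41). Now have (28|41).
Factor out 2: 28 = 2^2·7. Since 41 ≡ 1 (mod 8), (2|41) = +1, and (2|41)^2 = +1. Now have (7|41).
41 ≡ 1 (mod 4), so quadratic reciprocity gives (7|41) = (41|7). Reduce: 41 ≡ 6 (mod 7). Now have (6|7).
Factor out 2: 6 = 2·3. Since 7 ≡ 7 (mod 8), (2|7) = +1. Now have (3|7).
Both 3 ≡ 3 and 7 ≡ 3 (mod 4), so reciprocity gives (3|7) = -(7|3). Reduce: 7 ≡ 1 (mod 3). Now have -(1|3).
(1|3) = 1. Collecting the sign factors: -1.

-1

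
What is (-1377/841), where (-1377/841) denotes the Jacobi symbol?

Reduce the numerator: -1377 ≡ 305 (mod 841), so (-1377/841) = (305/841).
305 ≡ 1 (mod 4), so quadratic reciprocity gives (305/841) = (841/305). Reduce: 841 ≡ 231 (mod 305). Now have (231/305).
305 ≡ 1 (mod 4), so quadratic reciprocity gives (231/305) = (305/231). Reduce: 305 ≡ 74 (mod 231). Now have (74/231).
Factor out 2: 74 = 2·37. Since 231 ≡ 7 (mod 8), (2/231) = +1. Now have (37/231).
37 ≡ 1 (mod 4), so quadratic reciprocity gives (37/231) = (231/37). Reduce: 231 ≡ 9 (mod 37). Now have (9/37).
9 ≡ 1 (mod 4), so quadratic reciprocity gives (9/37) = (37/9). Reduce: 37 ≡ 1 (mod 9). Now have (1/9).
(1/9) = 1. Collecting the sign factors: 1.

1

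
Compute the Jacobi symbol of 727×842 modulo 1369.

1

By multiplicativity, (727·842/1369) = (727/1369)·(842/1369).
First factor (727/1369):
1369 ≡ 1 (mod 4), so quadratic reciprocity gives (727/1369) = (1369/727). Reduce: 1369 ≡ 642 (mod 727). Now have (642/727).
Factor out 2: 642 = 2·321. Since 727 ≡ 7 (mod 8), (2/727) = +1. Now have (321/727).
321 ≡ 1 (mod 4), so quadratic reciprocity gives (321/727) = (727/321). Reduce: 727 ≡ 85 (mod 321). Now have (85/321).
85 ≡ 1 (mod 4), so quadratic reciprocity gives (85/321) = (321/85). Reduce: 321 ≡ 66 (mod 85). Now have (66/85).
Factor out 2: 66 = 2·33. Since 85 ≡ 5 (mod 8), (2/85) = -1. Now have -(33/85).
33 ≡ 1 (mod 4), so quadratic reciprocity gives (33/85) = (85/33). Reduce: 85 ≡ 19 (mod 33). Now have -(19/33).
33 ≡ 1 (mod 4), so quadratic reciprocity gives (19/33) = (33/19). Reduce: 33 ≡ 14 (mod 19). Now have -(14/19).
Factor out 2: 14 = 2·7. Since 19 ≡ 3 (mod 8), (2/19) = -1. Now have (7/19).
Both 7 ≡ 3 and 19 ≡ 3 (mod 4), so reciprocity gives (7/19) = -(19/7). Reduce: 19 ≡ 5 (mod 7). Now have -(5/7).
5 ≡ 1 (mod 4), so quadratic reciprocity gives (5/7) = (7/5). Reduce: 7 ≡ 2 (mod 5). Now have -(2/5).
Factor out 2: 2 = 2. Since 5 ≡ 5 (mod 8), (2/5) = -1. Now have (1/5).
(1/5) = 1. Collecting the sign factors: 1.
Second factor (842/1369):
Factor out 2: 842 = 2·421. Since 1369 ≡ 1 (mod 8), (2/1369) = +1. Now have (421/1369).
421 ≡ 1 (mod 4), so quadratic reciprocity gives (421/1369) = (1369/421). Reduce: 1369 ≡ 106 (mod 421). Now have (106/421).
Factor out 2: 106 = 2·53. Since 421 ≡ 5 (mod 8), (2/421) = -1. Now have -(53/421).
53 ≡ 1 (mod 4), so quadratic reciprocity gives (53/421) = (421/53). Reduce: 421 ≡ 50 (mod 53). Now have -(50/53).
Factor out 2: 50 = 2·25. Since 53 ≡ 5 (mod 8), (2/53) = -1. Now have (25/53).
25 ≡ 1 (mod 4), so quadratic reciprocity gives (25/53) = (53/25). Reduce: 53 ≡ 3 (mod 25). Now have (3/25).
25 ≡ 1 (mod 4), so quadratic reciprocity gives (3/25) = (25/3). Reduce: 25 ≡ 1 (mod 3). Now have (1/3).
(1/3) = 1. Collecting the sign factors: 1.
Product: (1)·(1) = 1.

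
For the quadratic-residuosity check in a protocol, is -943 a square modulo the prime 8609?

(-943|8609)
  = (7666|8609)    [-943 ≡ 7666 mod 8609]
  = (3833|8609)    [8609 ≡ 1 mod 8 ⇒ (2|8609) = +1]
  = (8609|3833)    [QR: 3833 ≡ 1 mod 4, sign kept]
  = (943|3833)    [8609 ≡ 943 mod 3833]
  = (3833|943)    [QR: 3833 ≡ 1 mod 4, sign kept]
  = (61|943)    [3833 ≡ 61 mod 943]
  = (943|61)    [QR: 61 ≡ 1 mod 4, sign kept]
  = (28|61)    [943 ≡ 28 mod 61]
  = (7|61)    [61 ≡ 5 mod 8 ⇒ (2|61)^2 = +1]
  = (61|7)    [QR: 61 ≡ 1 mod 4, sign kept]
  = (5|7)    [61 ≡ 5 mod 7]
  = (7|5)    [QR: 5 ≡ 1 mod 4, sign kept]
  = (2|5)    [7 ≡ 2 mod 5]
  = -(1|5)    [5 ≡ 5 mod 8 ⇒ (2|5) = -1]
  = -1    [(1|5) = 1]
The Legendre symbol is -1, so x^2 ≡ -943 (mod 8609) has no solution.

no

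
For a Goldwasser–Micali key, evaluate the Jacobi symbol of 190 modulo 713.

1

(190|713)
  = (95|713)    [713 ≡ 1 mod 8 ⇒ (2|713) = +1]
  = (713|95)    [QR: 713 ≡ 1 mod 4, sign kept]
  = (48|95)    [713 ≡ 48 mod 95]
  = (3|95)    [95 ≡ 7 mod 8 ⇒ (2|95)^4 = +1]
  = -(95|3)    [QR: both ≡ 3 mod 4, sign flips]
  = -(2|3)    [95 ≡ 2 mod 3]
  = (1|3)    [3 ≡ 3 mod 8 ⇒ (2|3) = -1]
  = 1    [(1|3) = 1]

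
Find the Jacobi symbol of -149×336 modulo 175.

0

By multiplicativity, (-149·336 / 175) = (-149 / 175)·(336 / 175).
First factor (-149 / 175):
(-149 / 175)
  = (26 / 175)    [-149 ≡ 26 mod 175]
  = (13 / 175)    [175 ≡ 7 mod 8 ⇒ (2 / 175) = +1]
  = (175 / 13)    [QR: 13 ≡ 1 mod 4, sign kept]
  = (6 / 13)    [175 ≡ 6 mod 13]
  = -(3 / 13)    [13 ≡ 5 mod 8 ⇒ (2 / 13) = -1]
  = -(13 / 3)    [QR: 13 ≡ 1 mod 4, sign kept]
  = -(1 / 3)    [13 ≡ 1 mod 3]
  = -1    [(1 / 3) = 1]
Second factor (336 / 175):
(336 / 175)
  = (161 / 175)    [336 ≡ 161 mod 175]
  = (175 / 161)    [QR: 161 ≡ 1 mod 4, sign kept]
  = (14 / 161)    [175 ≡ 14 mod 161]
  = (7 / 161)    [161 ≡ 1 mod 8 ⇒ (2 / 161) = +1]
  = (161 / 7)    [QR: 161 ≡ 1 mod 4, sign kept]
  = (0 / 7)    [161 ≡ 0 mod 7]
  = 0    [numerator 0, gcd > 1]
Product: (-1)·(0) = 0.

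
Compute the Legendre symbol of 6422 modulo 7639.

(6422/7639)
  = (3211/7639)    [7639 ≡ 7 mod 8 ⇒ (2/7639) = +1]
  = -(7639/3211)    [QR: both ≡ 3 mod 4, sign flips]
  = -(1217/3211)    [7639 ≡ 1217 mod 3211]
  = -(3211/1217)    [QR: 1217 ≡ 1 mod 4, sign kept]
  = -(777/1217)    [3211 ≡ 777 mod 1217]
  = -(1217/777)    [QR: 777 ≡ 1 mod 4, sign kept]
  = -(440/777)    [1217 ≡ 440 mod 777]
  = -(55/777)    [777 ≡ 1 mod 8 ⇒ (2/777)^3 = +1]
  = -(777/55)    [QR: 777 ≡ 1 mod 4, sign kept]
  = -(7/55)    [777 ≡ 7 mod 55]
  = (55/7)    [QR: both ≡ 3 mod 4, sign flips]
  = (6/7)    [55 ≡ 6 mod 7]
  = (3/7)    [7 ≡ 7 mod 8 ⇒ (2/7) = +1]
  = -(7/3)    [QR: both ≡ 3 mod 4, sign flips]
  = -(1/3)    [7 ≡ 1 mod 3]
  = -1    [(1/3) = 1]

-1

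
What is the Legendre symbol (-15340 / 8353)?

-1

(-15340 / 8353)
  = (15340 / 8353)    [8353 ≡ 1 mod 4 ⇒ (-1 / 8353) = +1]
  = (6987 / 8353)    [15340 ≡ 6987 mod 8353]
  = (8353 / 6987)    [QR: 8353 ≡ 1 mod 4, sign kept]
  = (1366 / 6987)    [8353 ≡ 1366 mod 6987]
  = -(683 / 6987)    [6987 ≡ 3 mod 8 ⇒ (2 / 6987) = -1]
  = (6987 / 683)    [QR: both ≡ 3 mod 4, sign flips]
  = (157 / 683)    [6987 ≡ 157 mod 683]
  = (683 / 157)    [QR: 157 ≡ 1 mod 4, sign kept]
  = (55 / 157)    [683 ≡ 55 mod 157]
  = (157 / 55)    [QR: 157 ≡ 1 mod 4, sign kept]
  = (47 / 55)    [157 ≡ 47 mod 55]
  = -(55 / 47)    [QR: both ≡ 3 mod 4, sign flips]
  = -(8 / 47)    [55 ≡ 8 mod 47]
  = -(1 / 47)    [47 ≡ 7 mod 8 ⇒ (2 / 47)^3 = +1]
  = -1    [(1 / 47) = 1]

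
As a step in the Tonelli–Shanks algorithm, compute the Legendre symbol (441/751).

1

(441/751)
  = (751/441)    [QR: 441 ≡ 1 mod 4, sign kept]
  = (310/441)    [751 ≡ 310 mod 441]
  = (155/441)    [441 ≡ 1 mod 8 ⇒ (2/441) = +1]
  = (441/155)    [QR: 441 ≡ 1 mod 4, sign kept]
  = (131/155)    [441 ≡ 131 mod 155]
  = -(155/131)    [QR: both ≡ 3 mod 4, sign flips]
  = -(24/131)    [155 ≡ 24 mod 131]
  = (3/131)    [131 ≡ 3 mod 8 ⇒ (2/131)^3 = -1]
  = -(131/3)    [QR: both ≡ 3 mod 4, sign flips]
  = -(2/3)    [131 ≡ 2 mod 3]
  = (1/3)    [3 ≡ 3 mod 8 ⇒ (2/3) = -1]
  = 1    [(1/3) = 1]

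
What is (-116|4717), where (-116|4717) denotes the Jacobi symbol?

-1

Pull out -1: (-116|4717) = (-1|4717)·(116|4717). Since 4717 ≡ 1 (mod 4), (-1|4717) = +1. Now have (116|4717).
Factor out 2: 116 = 2^2·29. Since 4717 ≡ 5 (mod 8), (2|4717) = -1, and (2|4717)^2 = +1. Now have (29|4717).
29 ≡ 1 (mod 4), so quadratic reciprocity gives (29|4717) = (4717|29). Reduce: 4717 ≡ 19 (mod 29). Now have (19|29).
29 ≡ 1 (mod 4), so quadratic reciprocity gives (19|29) = (29|19). Reduce: 29 ≡ 10 (mod 19). Now have (10|19).
Factor out 2: 10 = 2·5. Since 19 ≡ 3 (mod 8), (2|19) = -1. Now have -(5|19).
5 ≡ 1 (mod 4), so quadratic reciprocity gives (5|19) = (19|5). Reduce: 19 ≡ 4 (mod 5). Now have -(4|5).
Factor out 2: 4 = 2^2. Since 5 ≡ 5 (mod 8), (2|5) = -1, and (2|5)^2 = +1. Now have -(1|5).
(1|5) = 1. Collecting the sign factors: -1.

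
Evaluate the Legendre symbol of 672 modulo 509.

-1

Reduce the numerator: 672 ≡ 163 (mod 509), so (672 / 509) = (163 / 509).
509 ≡ 1 (mod 4), so quadratic reciprocity gives (163 / 509) = (509 / 163). Reduce: 509 ≡ 20 (mod 163). Now have (20 / 163).
Factor out 2: 20 = 2^2·5. Since 163 ≡ 3 (mod 8), (2 / 163) = -1, and (2 / 163)^2 = +1. Now have (5 / 163).
5 ≡ 1 (mod 4), so quadratic reciprocity gives (5 / 163) = (163 / 5). Reduce: 163 ≡ 3 (mod 5). Now have (3 / 5).
5 ≡ 1 (mod 4), so quadratic reciprocity gives (3 / 5) = (5 / 3). Reduce: 5 ≡ 2 (mod 3). Now have (2 / 3).
Factor out 2: 2 = 2. Since 3 ≡ 3 (mod 8), (2 / 3) = -1. Now have -(1 / 3).
(1 / 3) = 1. Collecting the sign factors: -1.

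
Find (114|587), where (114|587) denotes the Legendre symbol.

(114|587)
  = -(57|587)    [587 ≡ 3 mod 8 ⇒ (2|587) = -1]
  = -(587|57)    [QR: 57 ≡ 1 mod 4, sign kept]
  = -(17|57)    [587 ≡ 17 mod 57]
  = -(57|17)    [QR: 17 ≡ 1 mod 4, sign kept]
  = -(6|17)    [57 ≡ 6 mod 17]
  = -(3|17)    [17 ≡ 1 mod 8 ⇒ (2|17) = +1]
  = -(17|3)    [QR: 17 ≡ 1 mod 4, sign kept]
  = -(2|3)    [17 ≡ 2 mod 3]
  = (1|3)    [3 ≡ 3 mod 8 ⇒ (2|3) = -1]
  = 1    [(1|3) = 1]

1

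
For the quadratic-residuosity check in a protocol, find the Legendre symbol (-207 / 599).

(-207 / 599)
  = -(207 / 599)    [599 ≡ 3 mod 4 ⇒ (-1 / 599) = -1]
  = (599 / 207)    [QR: both ≡ 3 mod 4, sign flips]
  = (185 / 207)    [599 ≡ 185 mod 207]
  = (207 / 185)    [QR: 185 ≡ 1 mod 4, sign kept]
  = (22 / 185)    [207 ≡ 22 mod 185]
  = (11 / 185)    [185 ≡ 1 mod 8 ⇒ (2 / 185) = +1]
  = (185 / 11)    [QR: 185 ≡ 1 mod 4, sign kept]
  = (9 / 11)    [185 ≡ 9 mod 11]
  = (11 / 9)    [QR: 9 ≡ 1 mod 4, sign kept]
  = (2 / 9)    [11 ≡ 2 mod 9]
  = (1 / 9)    [9 ≡ 1 mod 8 ⇒ (2 / 9) = +1]
  = 1    [(1 / 9) = 1]

1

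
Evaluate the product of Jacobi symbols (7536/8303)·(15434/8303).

-1

By multiplicativity, (7536·15434/8303) = (7536/8303)·(15434/8303).
First factor (7536/8303):
(7536/8303)
  = (471/8303)    [8303 ≡ 7 mod 8 ⇒ (2/8303)^4 = +1]
  = -(8303/471)    [QR: both ≡ 3 mod 4, sign flips]
  = -(296/471)    [8303 ≡ 296 mod 471]
  = -(37/471)    [471 ≡ 7 mod 8 ⇒ (2/471)^3 = +1]
  = -(471/37)    [QR: 37 ≡ 1 mod 4, sign kept]
  = -(27/37)    [471 ≡ 27 mod 37]
  = -(37/27)    [QR: 37 ≡ 1 mod 4, sign kept]
  = -(10/27)    [37 ≡ 10 mod 27]
  = (5/27)    [27 ≡ 3 mod 8 ⇒ (2/27) = -1]
  = (27/5)    [QR: 5 ≡ 1 mod 4, sign kept]
  = (2/5)    [27 ≡ 2 mod 5]
  = -(1/5)    [5 ≡ 5 mod 8 ⇒ (2/5) = -1]
  = -1    [(1/5) = 1]
Second factor (15434/8303):
(15434/8303)
  = (7131/8303)    [15434 ≡ 7131 mod 8303]
  = -(8303/7131)    [QR: both ≡ 3 mod 4, sign flips]
  = -(1172/7131)    [8303 ≡ 1172 mod 7131]
  = -(293/7131)    [7131 ≡ 3 mod 8 ⇒ (2/7131)^2 = +1]
  = -(7131/293)    [QR: 293 ≡ 1 mod 4, sign kept]
  = -(99/293)    [7131 ≡ 99 mod 293]
  = -(293/99)    [QR: 293 ≡ 1 mod 4, sign kept]
  = -(95/99)    [293 ≡ 95 mod 99]
  = (99/95)    [QR: both ≡ 3 mod 4, sign flips]
  = (4/95)    [99 ≡ 4 mod 95]
  = (1/95)    [95 ≡ 7 mod 8 ⇒ (2/95)^2 = +1]
  = 1    [(1/95) = 1]
Product: (-1)·(1) = -1.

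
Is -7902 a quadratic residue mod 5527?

no

Reduce the numerator: -7902 ≡ 3152 (mod 5527), so (-7902/5527) = (3152/5527).
Factor out 2: 3152 = 2^4·197. Since 5527 ≡ 7 (mod 8), (2/5527) = +1, and (2/5527)^4 = +1. Now have (197/5527).
197 ≡ 1 (mod 4), so quadratic reciprocity gives (197/5527) = (5527/197). Reduce: 5527 ≡ 11 (mod 197). Now have (11/197).
197 ≡ 1 (mod 4), so quadratic reciprocity gives (11/197) = (197/11). Reduce: 197 ≡ 10 (mod 11). Now have (10/11).
Factor out 2: 10 = 2·5. Since 11 ≡ 3 (mod 8), (2/11) = -1. Now have -(5/11).
5 ≡ 1 (mod 4), so quadratic reciprocity gives (5/11) = (11/5). Reduce: 11 ≡ 1 (mod 5). Now have -(1/5).
(1/5) = 1. Collecting the sign factors: -1.
The Legendre symbol is -1, so x^2 ≡ -7902 (mod 5527) has no solution.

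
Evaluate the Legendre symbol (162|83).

Reduce the numerator: 162 ≡ 79 (mod 83), so (162|83) = (79|83).
Both 79 ≡ 3 and 83 ≡ 3 (mod 4), so reciprocity gives (79|83) = -(83|79). Reduce: 83 ≡ 4 (mod 79). Now have -(4|79).
Factor out 2: 4 = 2^2. Since 79 ≡ 7 (mod 8), (2|79) = +1, and (2|79)^2 = +1. Now have -(1|79).
(1|79) = 1. Collecting the sign factors: -1.

-1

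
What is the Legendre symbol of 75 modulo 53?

Reduce the numerator: 75 ≡ 22 (mod 53), so (75|53) = (22|53).
Factor out 2: 22 = 2·11. Since 53 ≡ 5 (mod 8), (2|53) = -1. Now have -(11|53).
53 ≡ 1 (mod 4), so quadratic reciprocity gives (11|53) = (53|11). Reduce: 53 ≡ 9 (mod 11). Now have -(9|11).
9 ≡ 1 (mod 4), so quadratic reciprocity gives (9|11) = (11|9). Reduce: 11 ≡ 2 (mod 9). Now have -(2|9).
Factor out 2: 2 = 2. Since 9 ≡ 1 (mod 8), (2|9) = +1. Now have -(1|9).
(1|9) = 1. Collecting the sign factors: -1.

-1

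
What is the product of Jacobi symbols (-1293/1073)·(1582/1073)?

1

By multiplicativity, (-1293·1582/1073) = (-1293/1073)·(1582/1073).
First factor (-1293/1073):
Pull out -1: (-1293/1073) = (-1/1073)·(1293/1073). Since 1073 ≡ 1 (mod 4), (-1/1073) = +1. Now have (1293/1073).
Reduce the numerator: 1293 ≡ 220 (mod 1073), so (1293/1073) = (220/1073).
Factor out 2: 220 = 2^2·55. Since 1073 ≡ 1 (mod 8), (2/1073) = +1, and (2/1073)^2 = +1. Now have (55/1073).
1073 ≡ 1 (mod 4), so quadratic reciprocity gives (55/1073) = (1073/55). Reduce: 1073 ≡ 28 (mod 55). Now have (28/55).
Factor out 2: 28 = 2^2·7. Since 55 ≡ 7 (mod 8), (2/55) = +1, and (2/55)^2 = +1. Now have (7/55).
Both 7 ≡ 3 and 55 ≡ 3 (mod 4), so reciprocity gives (7/55) = -(55/7). Reduce: 55 ≡ 6 (mod 7). Now have -(6/7).
Factor out 2: 6 = 2·3. Since 7 ≡ 7 (mod 8), (2/7) = +1. Now have -(3/7).
Both 3 ≡ 3 and 7 ≡ 3 (mod 4), so reciprocity gives (3/7) = -(7/3). Reduce: 7 ≡ 1 (mod 3). Now have (1/3).
(1/3) = 1. Collecting the sign factors: 1.
Second factor (1582/1073):
Reduce the numerator: 1582 ≡ 509 (mod 1073), so (1582/1073) = (509/1073).
509 ≡ 1 (mod 4), so quadratic reciprocity gives (509/1073) = (1073/509). Reduce: 1073 ≡ 55 (mod 509). Now have (55/509).
509 ≡ 1 (mod 4), so quadratic reciprocity gives (55/509) = (509/55). Reduce: 509 ≡ 14 (mod 55). Now have (14/55).
Factor out 2: 14 = 2·7. Since 55 ≡ 7 (mod 8), (2/55) = +1. Now have (7/55).
Both 7 ≡ 3 and 55 ≡ 3 (mod 4), so reciprocity gives (7/55) = -(55/7). Reduce: 55 ≡ 6 (mod 7). Now have -(6/7).
Factor out 2: 6 = 2·3. Since 7 ≡ 7 (mod 8), (2/7) = +1. Now have -(3/7).
Both 3 ≡ 3 and 7 ≡ 3 (mod 4), so reciprocity gives (3/7) = -(7/3). Reduce: 7 ≡ 1 (mod 3). Now have (1/3).
(1/3) = 1. Collecting the sign factors: 1.
Product: (1)·(1) = 1.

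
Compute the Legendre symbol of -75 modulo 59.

(-75 / 59)
  = -(75 / 59)    [59 ≡ 3 mod 4 ⇒ (-1 / 59) = -1]
  = -(16 / 59)    [75 ≡ 16 mod 59]
  = -(1 / 59)    [59 ≡ 3 mod 8 ⇒ (2 / 59)^4 = +1]
  = -1    [(1 / 59) = 1]

-1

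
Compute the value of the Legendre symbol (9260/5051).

(9260/5051)
  = (4209/5051)    [9260 ≡ 4209 mod 5051]
  = (5051/4209)    [QR: 4209 ≡ 1 mod 4, sign kept]
  = (842/4209)    [5051 ≡ 842 mod 4209]
  = (421/4209)    [4209 ≡ 1 mod 8 ⇒ (2/4209) = +1]
  = (4209/421)    [QR: 421 ≡ 1 mod 4, sign kept]
  = (420/421)    [4209 ≡ 420 mod 421]
  = (105/421)    [421 ≡ 5 mod 8 ⇒ (2/421)^2 = +1]
  = (421/105)    [QR: 105 ≡ 1 mod 4, sign kept]
  = (1/105)    [421 ≡ 1 mod 105]
  = 1    [(1/105) = 1]

1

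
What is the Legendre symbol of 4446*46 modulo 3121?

1

By multiplicativity, (4446·46|3121) = (4446|3121)·(46|3121).
First factor (4446|3121):
(4446|3121)
  = (1325|3121)    [4446 ≡ 1325 mod 3121]
  = (3121|1325)    [QR: 1325 ≡ 1 mod 4, sign kept]
  = (471|1325)    [3121 ≡ 471 mod 1325]
  = (1325|471)    [QR: 1325 ≡ 1 mod 4, sign kept]
  = (383|471)    [1325 ≡ 383 mod 471]
  = -(471|383)    [QR: both ≡ 3 mod 4, sign flips]
  = -(88|383)    [471 ≡ 88 mod 383]
  = -(11|383)    [383 ≡ 7 mod 8 ⇒ (2|383)^3 = +1]
  = (383|11)    [QR: both ≡ 3 mod 4, sign flips]
  = (9|11)    [383 ≡ 9 mod 11]
  = (11|9)    [QR: 9 ≡ 1 mod 4, sign kept]
  = (2|9)    [11 ≡ 2 mod 9]
  = (1|9)    [9 ≡ 1 mod 8 ⇒ (2|9) = +1]
  = 1    [(1|9) = 1]
Second factor (46|3121):
(46|3121)
  = (23|3121)    [3121 ≡ 1 mod 8 ⇒ (2|3121) = +1]
  = (3121|23)    [QR: 3121 ≡ 1 mod 4, sign kept]
  = (16|23)    [3121 ≡ 16 mod 23]
  = (1|23)    [23 ≡ 7 mod 8 ⇒ (2|23)^4 = +1]
  = 1    [(1|23) = 1]
Product: (1)·(1) = 1.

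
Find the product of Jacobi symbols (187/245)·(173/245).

By multiplicativity, (187·173/245) = (187/245)·(173/245).
First factor (187/245):
245 ≡ 1 (mod 4), so quadratic reciprocity gives (187/245) = (245/187). Reduce: 245 ≡ 58 (mod 187). Now have (58/187).
Factor out 2: 58 = 2·29. Since 187 ≡ 3 (mod 8), (2/187) = -1. Now have -(29/187).
29 ≡ 1 (mod 4), so quadratic reciprocity gives (29/187) = (187/29). Reduce: 187 ≡ 13 (mod 29). Now have -(13/29).
13 ≡ 1 (mod 4), so quadratic reciprocity gives (13/29) = (29/13). Reduce: 29 ≡ 3 (mod 13). Now have -(3/13).
13 ≡ 1 (mod 4), so quadratic reciprocity gives (3/13) = (13/3). Reduce: 13 ≡ 1 (mod 3). Now have -(1/3).
(1/3) = 1. Collecting the sign factors: -1.
Second factor (173/245):
173 ≡ 1 (mod 4), so quadratic reciprocity gives (173/245) = (245/173). Reduce: 245 ≡ 72 (mod 173). Now have (72/173).
Factor out 2: 72 = 2^3·9. Since 173 ≡ 5 (mod 8), (2/173) = -1, and (2/173)^3 = -1. Now have -(9/173).
9 ≡ 1 (mod 4), so quadratic reciprocity gives (9/173) = (173/9). Reduce: 173 ≡ 2 (mod 9). Now have -(2/9).
Factor out 2: 2 = 2. Since 9 ≡ 1 (mod 8), (2/9) = +1. Now have -(1/9).
(1/9) = 1. Collecting the sign factors: -1.
Product: (-1)·(-1) = 1.

1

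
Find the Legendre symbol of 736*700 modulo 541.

-1

By multiplicativity, (736·700/541) = (736/541)·(700/541).
First factor (736/541):
Reduce the numerator: 736 ≡ 195 (mod 541), so (736/541) = (195/541).
541 ≡ 1 (mod 4), so quadratic reciprocity gives (195/541) = (541/195). Reduce: 541 ≡ 151 (mod 195). Now have (151/195).
Both 151 ≡ 3 and 195 ≡ 3 (mod 4), so reciprocity gives (151/195) = -(195/151). Reduce: 195 ≡ 44 (mod 151). Now have -(44/151).
Factor out 2: 44 = 2^2·11. Since 151 ≡ 7 (mod 8), (2/151) = +1, and (2/151)^2 = +1. Now have -(11/151).
Both 11 ≡ 3 and 151 ≡ 3 (mod 4), so reciprocity gives (11/151) = -(151/11). Reduce: 151 ≡ 8 (mod 11). Now have (8/11).
Factor out 2: 8 = 2^3. Since 11 ≡ 3 (mod 8), (2/11) = -1, and (2/11)^3 = -1. Now have -(1/11).
(1/11) = 1. Collecting the sign factors: -1.
Second factor (700/541):
Reduce the numerator: 700 ≡ 159 (mod 541), so (700/541) = (159/541).
541 ≡ 1 (mod 4), so quadratic reciprocity gives (159/541) = (541/159). Reduce: 541 ≡ 64 (mod 159). Now have (64/159).
Factor out 2: 64 = 2^6. Since 159 ≡ 7 (mod 8), (2/159) = +1, and (2/159)^6 = +1. Now have (1/159).
(1/159) = 1. Collecting the sign factors: 1.
Product: (-1)·(1) = -1.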